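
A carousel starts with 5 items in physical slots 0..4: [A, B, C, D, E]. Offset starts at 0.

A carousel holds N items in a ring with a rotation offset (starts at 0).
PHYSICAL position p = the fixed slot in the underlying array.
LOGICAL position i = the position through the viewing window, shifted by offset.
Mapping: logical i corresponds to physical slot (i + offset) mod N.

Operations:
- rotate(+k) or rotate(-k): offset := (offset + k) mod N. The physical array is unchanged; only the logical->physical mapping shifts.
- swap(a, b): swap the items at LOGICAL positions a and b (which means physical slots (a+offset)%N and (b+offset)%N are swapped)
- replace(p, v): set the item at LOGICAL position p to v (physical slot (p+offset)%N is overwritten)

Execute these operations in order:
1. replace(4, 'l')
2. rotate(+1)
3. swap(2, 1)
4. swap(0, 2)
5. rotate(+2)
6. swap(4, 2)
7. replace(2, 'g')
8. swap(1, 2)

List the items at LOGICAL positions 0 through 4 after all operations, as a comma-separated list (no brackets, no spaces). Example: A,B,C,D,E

After op 1 (replace(4, 'l')): offset=0, physical=[A,B,C,D,l], logical=[A,B,C,D,l]
After op 2 (rotate(+1)): offset=1, physical=[A,B,C,D,l], logical=[B,C,D,l,A]
After op 3 (swap(2, 1)): offset=1, physical=[A,B,D,C,l], logical=[B,D,C,l,A]
After op 4 (swap(0, 2)): offset=1, physical=[A,C,D,B,l], logical=[C,D,B,l,A]
After op 5 (rotate(+2)): offset=3, physical=[A,C,D,B,l], logical=[B,l,A,C,D]
After op 6 (swap(4, 2)): offset=3, physical=[D,C,A,B,l], logical=[B,l,D,C,A]
After op 7 (replace(2, 'g')): offset=3, physical=[g,C,A,B,l], logical=[B,l,g,C,A]
After op 8 (swap(1, 2)): offset=3, physical=[l,C,A,B,g], logical=[B,g,l,C,A]

Answer: B,g,l,C,A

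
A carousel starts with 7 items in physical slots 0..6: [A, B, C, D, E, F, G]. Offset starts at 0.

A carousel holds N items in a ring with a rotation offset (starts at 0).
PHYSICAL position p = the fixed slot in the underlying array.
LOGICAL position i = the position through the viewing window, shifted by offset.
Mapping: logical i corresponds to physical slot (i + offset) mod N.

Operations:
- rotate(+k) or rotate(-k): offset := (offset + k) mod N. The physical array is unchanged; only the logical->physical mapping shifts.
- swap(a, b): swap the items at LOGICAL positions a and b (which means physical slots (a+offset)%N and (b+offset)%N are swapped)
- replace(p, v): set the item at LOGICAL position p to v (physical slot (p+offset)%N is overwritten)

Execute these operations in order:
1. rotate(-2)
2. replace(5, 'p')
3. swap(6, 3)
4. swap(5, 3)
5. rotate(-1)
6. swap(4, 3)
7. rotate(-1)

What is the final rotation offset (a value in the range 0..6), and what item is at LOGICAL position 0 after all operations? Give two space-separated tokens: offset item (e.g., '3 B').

Answer: 3 E

Derivation:
After op 1 (rotate(-2)): offset=5, physical=[A,B,C,D,E,F,G], logical=[F,G,A,B,C,D,E]
After op 2 (replace(5, 'p')): offset=5, physical=[A,B,C,p,E,F,G], logical=[F,G,A,B,C,p,E]
After op 3 (swap(6, 3)): offset=5, physical=[A,E,C,p,B,F,G], logical=[F,G,A,E,C,p,B]
After op 4 (swap(5, 3)): offset=5, physical=[A,p,C,E,B,F,G], logical=[F,G,A,p,C,E,B]
After op 5 (rotate(-1)): offset=4, physical=[A,p,C,E,B,F,G], logical=[B,F,G,A,p,C,E]
After op 6 (swap(4, 3)): offset=4, physical=[p,A,C,E,B,F,G], logical=[B,F,G,p,A,C,E]
After op 7 (rotate(-1)): offset=3, physical=[p,A,C,E,B,F,G], logical=[E,B,F,G,p,A,C]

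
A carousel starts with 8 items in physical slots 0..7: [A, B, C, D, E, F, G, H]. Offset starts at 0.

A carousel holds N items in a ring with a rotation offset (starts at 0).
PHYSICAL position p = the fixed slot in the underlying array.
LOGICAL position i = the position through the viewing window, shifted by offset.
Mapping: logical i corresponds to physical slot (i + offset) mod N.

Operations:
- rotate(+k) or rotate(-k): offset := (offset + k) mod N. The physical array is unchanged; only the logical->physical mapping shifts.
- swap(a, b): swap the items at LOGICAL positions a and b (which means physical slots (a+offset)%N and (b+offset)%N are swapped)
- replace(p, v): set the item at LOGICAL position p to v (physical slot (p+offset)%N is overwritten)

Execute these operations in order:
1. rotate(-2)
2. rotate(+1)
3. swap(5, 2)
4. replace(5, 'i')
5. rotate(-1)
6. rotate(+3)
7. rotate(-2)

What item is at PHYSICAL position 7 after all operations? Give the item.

Answer: H

Derivation:
After op 1 (rotate(-2)): offset=6, physical=[A,B,C,D,E,F,G,H], logical=[G,H,A,B,C,D,E,F]
After op 2 (rotate(+1)): offset=7, physical=[A,B,C,D,E,F,G,H], logical=[H,A,B,C,D,E,F,G]
After op 3 (swap(5, 2)): offset=7, physical=[A,E,C,D,B,F,G,H], logical=[H,A,E,C,D,B,F,G]
After op 4 (replace(5, 'i')): offset=7, physical=[A,E,C,D,i,F,G,H], logical=[H,A,E,C,D,i,F,G]
After op 5 (rotate(-1)): offset=6, physical=[A,E,C,D,i,F,G,H], logical=[G,H,A,E,C,D,i,F]
After op 6 (rotate(+3)): offset=1, physical=[A,E,C,D,i,F,G,H], logical=[E,C,D,i,F,G,H,A]
After op 7 (rotate(-2)): offset=7, physical=[A,E,C,D,i,F,G,H], logical=[H,A,E,C,D,i,F,G]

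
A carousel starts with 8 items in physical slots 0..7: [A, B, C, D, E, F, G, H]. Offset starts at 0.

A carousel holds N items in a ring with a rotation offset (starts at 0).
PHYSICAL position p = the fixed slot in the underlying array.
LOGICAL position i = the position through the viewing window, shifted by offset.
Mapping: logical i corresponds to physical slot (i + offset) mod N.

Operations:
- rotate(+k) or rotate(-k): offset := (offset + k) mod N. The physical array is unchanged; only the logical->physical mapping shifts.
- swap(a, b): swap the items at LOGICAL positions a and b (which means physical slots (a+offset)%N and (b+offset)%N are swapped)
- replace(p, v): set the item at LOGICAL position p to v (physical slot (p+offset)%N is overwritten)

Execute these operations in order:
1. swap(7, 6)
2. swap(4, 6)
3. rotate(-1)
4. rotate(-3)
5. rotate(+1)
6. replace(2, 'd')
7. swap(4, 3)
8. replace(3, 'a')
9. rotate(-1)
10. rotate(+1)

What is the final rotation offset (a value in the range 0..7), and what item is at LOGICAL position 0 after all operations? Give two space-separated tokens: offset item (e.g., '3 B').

After op 1 (swap(7, 6)): offset=0, physical=[A,B,C,D,E,F,H,G], logical=[A,B,C,D,E,F,H,G]
After op 2 (swap(4, 6)): offset=0, physical=[A,B,C,D,H,F,E,G], logical=[A,B,C,D,H,F,E,G]
After op 3 (rotate(-1)): offset=7, physical=[A,B,C,D,H,F,E,G], logical=[G,A,B,C,D,H,F,E]
After op 4 (rotate(-3)): offset=4, physical=[A,B,C,D,H,F,E,G], logical=[H,F,E,G,A,B,C,D]
After op 5 (rotate(+1)): offset=5, physical=[A,B,C,D,H,F,E,G], logical=[F,E,G,A,B,C,D,H]
After op 6 (replace(2, 'd')): offset=5, physical=[A,B,C,D,H,F,E,d], logical=[F,E,d,A,B,C,D,H]
After op 7 (swap(4, 3)): offset=5, physical=[B,A,C,D,H,F,E,d], logical=[F,E,d,B,A,C,D,H]
After op 8 (replace(3, 'a')): offset=5, physical=[a,A,C,D,H,F,E,d], logical=[F,E,d,a,A,C,D,H]
After op 9 (rotate(-1)): offset=4, physical=[a,A,C,D,H,F,E,d], logical=[H,F,E,d,a,A,C,D]
After op 10 (rotate(+1)): offset=5, physical=[a,A,C,D,H,F,E,d], logical=[F,E,d,a,A,C,D,H]

Answer: 5 F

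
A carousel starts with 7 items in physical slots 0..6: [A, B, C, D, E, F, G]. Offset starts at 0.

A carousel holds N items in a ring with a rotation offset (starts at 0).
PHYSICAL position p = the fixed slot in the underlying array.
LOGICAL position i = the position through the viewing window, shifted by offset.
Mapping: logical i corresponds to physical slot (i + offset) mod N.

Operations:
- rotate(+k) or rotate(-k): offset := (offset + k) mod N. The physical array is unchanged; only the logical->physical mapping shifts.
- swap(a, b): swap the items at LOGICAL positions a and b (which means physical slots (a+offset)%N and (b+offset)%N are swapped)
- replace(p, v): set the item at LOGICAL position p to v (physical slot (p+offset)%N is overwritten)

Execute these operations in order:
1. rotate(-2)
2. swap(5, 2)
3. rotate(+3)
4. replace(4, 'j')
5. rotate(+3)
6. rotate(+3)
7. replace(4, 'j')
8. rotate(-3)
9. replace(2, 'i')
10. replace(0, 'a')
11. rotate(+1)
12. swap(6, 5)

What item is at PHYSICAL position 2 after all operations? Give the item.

After op 1 (rotate(-2)): offset=5, physical=[A,B,C,D,E,F,G], logical=[F,G,A,B,C,D,E]
After op 2 (swap(5, 2)): offset=5, physical=[D,B,C,A,E,F,G], logical=[F,G,D,B,C,A,E]
After op 3 (rotate(+3)): offset=1, physical=[D,B,C,A,E,F,G], logical=[B,C,A,E,F,G,D]
After op 4 (replace(4, 'j')): offset=1, physical=[D,B,C,A,E,j,G], logical=[B,C,A,E,j,G,D]
After op 5 (rotate(+3)): offset=4, physical=[D,B,C,A,E,j,G], logical=[E,j,G,D,B,C,A]
After op 6 (rotate(+3)): offset=0, physical=[D,B,C,A,E,j,G], logical=[D,B,C,A,E,j,G]
After op 7 (replace(4, 'j')): offset=0, physical=[D,B,C,A,j,j,G], logical=[D,B,C,A,j,j,G]
After op 8 (rotate(-3)): offset=4, physical=[D,B,C,A,j,j,G], logical=[j,j,G,D,B,C,A]
After op 9 (replace(2, 'i')): offset=4, physical=[D,B,C,A,j,j,i], logical=[j,j,i,D,B,C,A]
After op 10 (replace(0, 'a')): offset=4, physical=[D,B,C,A,a,j,i], logical=[a,j,i,D,B,C,A]
After op 11 (rotate(+1)): offset=5, physical=[D,B,C,A,a,j,i], logical=[j,i,D,B,C,A,a]
After op 12 (swap(6, 5)): offset=5, physical=[D,B,C,a,A,j,i], logical=[j,i,D,B,C,a,A]

Answer: C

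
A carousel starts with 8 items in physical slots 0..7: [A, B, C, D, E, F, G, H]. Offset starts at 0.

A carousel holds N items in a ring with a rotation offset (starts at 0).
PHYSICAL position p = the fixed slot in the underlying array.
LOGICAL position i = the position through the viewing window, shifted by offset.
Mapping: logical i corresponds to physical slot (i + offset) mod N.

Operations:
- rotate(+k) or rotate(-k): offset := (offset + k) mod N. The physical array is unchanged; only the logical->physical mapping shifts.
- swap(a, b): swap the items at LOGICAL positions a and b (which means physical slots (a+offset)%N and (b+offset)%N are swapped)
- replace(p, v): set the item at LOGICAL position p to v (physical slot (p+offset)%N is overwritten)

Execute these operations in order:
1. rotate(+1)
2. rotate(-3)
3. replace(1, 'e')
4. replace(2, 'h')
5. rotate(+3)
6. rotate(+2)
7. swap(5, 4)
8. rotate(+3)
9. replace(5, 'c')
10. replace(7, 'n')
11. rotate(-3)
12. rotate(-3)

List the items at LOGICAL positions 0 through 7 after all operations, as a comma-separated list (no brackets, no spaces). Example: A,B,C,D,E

Answer: e,B,C,c,E,n,G,h

Derivation:
After op 1 (rotate(+1)): offset=1, physical=[A,B,C,D,E,F,G,H], logical=[B,C,D,E,F,G,H,A]
After op 2 (rotate(-3)): offset=6, physical=[A,B,C,D,E,F,G,H], logical=[G,H,A,B,C,D,E,F]
After op 3 (replace(1, 'e')): offset=6, physical=[A,B,C,D,E,F,G,e], logical=[G,e,A,B,C,D,E,F]
After op 4 (replace(2, 'h')): offset=6, physical=[h,B,C,D,E,F,G,e], logical=[G,e,h,B,C,D,E,F]
After op 5 (rotate(+3)): offset=1, physical=[h,B,C,D,E,F,G,e], logical=[B,C,D,E,F,G,e,h]
After op 6 (rotate(+2)): offset=3, physical=[h,B,C,D,E,F,G,e], logical=[D,E,F,G,e,h,B,C]
After op 7 (swap(5, 4)): offset=3, physical=[e,B,C,D,E,F,G,h], logical=[D,E,F,G,h,e,B,C]
After op 8 (rotate(+3)): offset=6, physical=[e,B,C,D,E,F,G,h], logical=[G,h,e,B,C,D,E,F]
After op 9 (replace(5, 'c')): offset=6, physical=[e,B,C,c,E,F,G,h], logical=[G,h,e,B,C,c,E,F]
After op 10 (replace(7, 'n')): offset=6, physical=[e,B,C,c,E,n,G,h], logical=[G,h,e,B,C,c,E,n]
After op 11 (rotate(-3)): offset=3, physical=[e,B,C,c,E,n,G,h], logical=[c,E,n,G,h,e,B,C]
After op 12 (rotate(-3)): offset=0, physical=[e,B,C,c,E,n,G,h], logical=[e,B,C,c,E,n,G,h]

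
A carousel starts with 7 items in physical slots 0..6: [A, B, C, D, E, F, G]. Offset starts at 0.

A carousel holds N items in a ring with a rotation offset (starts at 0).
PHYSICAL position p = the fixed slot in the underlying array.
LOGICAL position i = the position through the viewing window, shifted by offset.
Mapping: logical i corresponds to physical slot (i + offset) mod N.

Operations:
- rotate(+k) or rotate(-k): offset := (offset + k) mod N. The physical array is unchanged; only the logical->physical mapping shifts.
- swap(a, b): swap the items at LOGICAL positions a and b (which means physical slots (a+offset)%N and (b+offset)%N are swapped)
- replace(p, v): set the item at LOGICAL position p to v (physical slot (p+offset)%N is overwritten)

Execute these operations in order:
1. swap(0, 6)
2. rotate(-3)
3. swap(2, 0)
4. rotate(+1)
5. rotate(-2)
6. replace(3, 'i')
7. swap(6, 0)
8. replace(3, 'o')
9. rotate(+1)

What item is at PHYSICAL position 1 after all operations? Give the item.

After op 1 (swap(0, 6)): offset=0, physical=[G,B,C,D,E,F,A], logical=[G,B,C,D,E,F,A]
After op 2 (rotate(-3)): offset=4, physical=[G,B,C,D,E,F,A], logical=[E,F,A,G,B,C,D]
After op 3 (swap(2, 0)): offset=4, physical=[G,B,C,D,A,F,E], logical=[A,F,E,G,B,C,D]
After op 4 (rotate(+1)): offset=5, physical=[G,B,C,D,A,F,E], logical=[F,E,G,B,C,D,A]
After op 5 (rotate(-2)): offset=3, physical=[G,B,C,D,A,F,E], logical=[D,A,F,E,G,B,C]
After op 6 (replace(3, 'i')): offset=3, physical=[G,B,C,D,A,F,i], logical=[D,A,F,i,G,B,C]
After op 7 (swap(6, 0)): offset=3, physical=[G,B,D,C,A,F,i], logical=[C,A,F,i,G,B,D]
After op 8 (replace(3, 'o')): offset=3, physical=[G,B,D,C,A,F,o], logical=[C,A,F,o,G,B,D]
After op 9 (rotate(+1)): offset=4, physical=[G,B,D,C,A,F,o], logical=[A,F,o,G,B,D,C]

Answer: B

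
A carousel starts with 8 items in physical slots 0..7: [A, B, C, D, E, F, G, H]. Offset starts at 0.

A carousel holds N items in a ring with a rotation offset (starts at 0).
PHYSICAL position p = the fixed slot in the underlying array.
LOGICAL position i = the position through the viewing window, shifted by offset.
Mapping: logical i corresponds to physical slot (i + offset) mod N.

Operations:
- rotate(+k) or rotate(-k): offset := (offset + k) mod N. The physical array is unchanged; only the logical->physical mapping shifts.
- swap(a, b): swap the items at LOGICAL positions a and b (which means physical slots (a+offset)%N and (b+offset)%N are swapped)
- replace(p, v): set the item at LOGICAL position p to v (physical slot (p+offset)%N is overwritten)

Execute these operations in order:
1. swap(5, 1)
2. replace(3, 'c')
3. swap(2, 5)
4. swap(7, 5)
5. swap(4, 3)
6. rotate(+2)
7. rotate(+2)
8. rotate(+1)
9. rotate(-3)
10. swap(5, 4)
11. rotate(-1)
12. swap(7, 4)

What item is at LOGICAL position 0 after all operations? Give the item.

After op 1 (swap(5, 1)): offset=0, physical=[A,F,C,D,E,B,G,H], logical=[A,F,C,D,E,B,G,H]
After op 2 (replace(3, 'c')): offset=0, physical=[A,F,C,c,E,B,G,H], logical=[A,F,C,c,E,B,G,H]
After op 3 (swap(2, 5)): offset=0, physical=[A,F,B,c,E,C,G,H], logical=[A,F,B,c,E,C,G,H]
After op 4 (swap(7, 5)): offset=0, physical=[A,F,B,c,E,H,G,C], logical=[A,F,B,c,E,H,G,C]
After op 5 (swap(4, 3)): offset=0, physical=[A,F,B,E,c,H,G,C], logical=[A,F,B,E,c,H,G,C]
After op 6 (rotate(+2)): offset=2, physical=[A,F,B,E,c,H,G,C], logical=[B,E,c,H,G,C,A,F]
After op 7 (rotate(+2)): offset=4, physical=[A,F,B,E,c,H,G,C], logical=[c,H,G,C,A,F,B,E]
After op 8 (rotate(+1)): offset=5, physical=[A,F,B,E,c,H,G,C], logical=[H,G,C,A,F,B,E,c]
After op 9 (rotate(-3)): offset=2, physical=[A,F,B,E,c,H,G,C], logical=[B,E,c,H,G,C,A,F]
After op 10 (swap(5, 4)): offset=2, physical=[A,F,B,E,c,H,C,G], logical=[B,E,c,H,C,G,A,F]
After op 11 (rotate(-1)): offset=1, physical=[A,F,B,E,c,H,C,G], logical=[F,B,E,c,H,C,G,A]
After op 12 (swap(7, 4)): offset=1, physical=[H,F,B,E,c,A,C,G], logical=[F,B,E,c,A,C,G,H]

Answer: F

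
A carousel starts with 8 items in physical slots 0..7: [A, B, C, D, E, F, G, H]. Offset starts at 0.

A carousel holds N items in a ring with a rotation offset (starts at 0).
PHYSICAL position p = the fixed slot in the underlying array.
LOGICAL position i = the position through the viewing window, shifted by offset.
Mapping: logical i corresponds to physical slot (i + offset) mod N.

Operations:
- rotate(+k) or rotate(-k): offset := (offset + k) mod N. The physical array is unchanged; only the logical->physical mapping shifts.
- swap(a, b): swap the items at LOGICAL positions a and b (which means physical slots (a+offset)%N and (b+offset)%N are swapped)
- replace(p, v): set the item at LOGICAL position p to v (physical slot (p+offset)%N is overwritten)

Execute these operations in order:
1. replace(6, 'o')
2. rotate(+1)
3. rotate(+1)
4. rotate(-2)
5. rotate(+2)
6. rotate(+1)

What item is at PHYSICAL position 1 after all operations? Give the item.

Answer: B

Derivation:
After op 1 (replace(6, 'o')): offset=0, physical=[A,B,C,D,E,F,o,H], logical=[A,B,C,D,E,F,o,H]
After op 2 (rotate(+1)): offset=1, physical=[A,B,C,D,E,F,o,H], logical=[B,C,D,E,F,o,H,A]
After op 3 (rotate(+1)): offset=2, physical=[A,B,C,D,E,F,o,H], logical=[C,D,E,F,o,H,A,B]
After op 4 (rotate(-2)): offset=0, physical=[A,B,C,D,E,F,o,H], logical=[A,B,C,D,E,F,o,H]
After op 5 (rotate(+2)): offset=2, physical=[A,B,C,D,E,F,o,H], logical=[C,D,E,F,o,H,A,B]
After op 6 (rotate(+1)): offset=3, physical=[A,B,C,D,E,F,o,H], logical=[D,E,F,o,H,A,B,C]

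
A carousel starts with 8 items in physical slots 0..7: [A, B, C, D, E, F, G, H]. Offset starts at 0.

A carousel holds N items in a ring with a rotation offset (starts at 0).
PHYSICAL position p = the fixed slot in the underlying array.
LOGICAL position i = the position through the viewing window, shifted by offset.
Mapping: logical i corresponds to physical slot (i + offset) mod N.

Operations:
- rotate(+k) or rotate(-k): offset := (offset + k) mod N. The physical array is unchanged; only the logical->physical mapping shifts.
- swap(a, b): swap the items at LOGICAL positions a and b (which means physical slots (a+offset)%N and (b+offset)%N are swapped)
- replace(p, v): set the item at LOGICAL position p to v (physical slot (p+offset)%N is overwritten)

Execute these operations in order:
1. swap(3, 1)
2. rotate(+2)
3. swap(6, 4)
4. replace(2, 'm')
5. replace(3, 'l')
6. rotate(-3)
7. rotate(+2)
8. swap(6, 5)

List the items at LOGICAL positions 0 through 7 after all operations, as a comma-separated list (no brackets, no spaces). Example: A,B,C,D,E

Answer: D,C,B,m,l,H,A,G

Derivation:
After op 1 (swap(3, 1)): offset=0, physical=[A,D,C,B,E,F,G,H], logical=[A,D,C,B,E,F,G,H]
After op 2 (rotate(+2)): offset=2, physical=[A,D,C,B,E,F,G,H], logical=[C,B,E,F,G,H,A,D]
After op 3 (swap(6, 4)): offset=2, physical=[G,D,C,B,E,F,A,H], logical=[C,B,E,F,A,H,G,D]
After op 4 (replace(2, 'm')): offset=2, physical=[G,D,C,B,m,F,A,H], logical=[C,B,m,F,A,H,G,D]
After op 5 (replace(3, 'l')): offset=2, physical=[G,D,C,B,m,l,A,H], logical=[C,B,m,l,A,H,G,D]
After op 6 (rotate(-3)): offset=7, physical=[G,D,C,B,m,l,A,H], logical=[H,G,D,C,B,m,l,A]
After op 7 (rotate(+2)): offset=1, physical=[G,D,C,B,m,l,A,H], logical=[D,C,B,m,l,A,H,G]
After op 8 (swap(6, 5)): offset=1, physical=[G,D,C,B,m,l,H,A], logical=[D,C,B,m,l,H,A,G]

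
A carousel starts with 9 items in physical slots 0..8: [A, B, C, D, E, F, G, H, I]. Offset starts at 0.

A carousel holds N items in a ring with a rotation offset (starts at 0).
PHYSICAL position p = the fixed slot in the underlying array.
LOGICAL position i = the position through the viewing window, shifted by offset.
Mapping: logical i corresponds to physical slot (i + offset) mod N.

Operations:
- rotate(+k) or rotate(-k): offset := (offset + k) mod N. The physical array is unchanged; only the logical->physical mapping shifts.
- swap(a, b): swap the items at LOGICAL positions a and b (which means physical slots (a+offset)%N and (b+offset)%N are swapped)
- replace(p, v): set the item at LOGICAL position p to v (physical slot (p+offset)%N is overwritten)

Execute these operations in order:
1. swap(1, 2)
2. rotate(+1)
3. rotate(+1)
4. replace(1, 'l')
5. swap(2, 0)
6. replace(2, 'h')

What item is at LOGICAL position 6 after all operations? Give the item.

Answer: I

Derivation:
After op 1 (swap(1, 2)): offset=0, physical=[A,C,B,D,E,F,G,H,I], logical=[A,C,B,D,E,F,G,H,I]
After op 2 (rotate(+1)): offset=1, physical=[A,C,B,D,E,F,G,H,I], logical=[C,B,D,E,F,G,H,I,A]
After op 3 (rotate(+1)): offset=2, physical=[A,C,B,D,E,F,G,H,I], logical=[B,D,E,F,G,H,I,A,C]
After op 4 (replace(1, 'l')): offset=2, physical=[A,C,B,l,E,F,G,H,I], logical=[B,l,E,F,G,H,I,A,C]
After op 5 (swap(2, 0)): offset=2, physical=[A,C,E,l,B,F,G,H,I], logical=[E,l,B,F,G,H,I,A,C]
After op 6 (replace(2, 'h')): offset=2, physical=[A,C,E,l,h,F,G,H,I], logical=[E,l,h,F,G,H,I,A,C]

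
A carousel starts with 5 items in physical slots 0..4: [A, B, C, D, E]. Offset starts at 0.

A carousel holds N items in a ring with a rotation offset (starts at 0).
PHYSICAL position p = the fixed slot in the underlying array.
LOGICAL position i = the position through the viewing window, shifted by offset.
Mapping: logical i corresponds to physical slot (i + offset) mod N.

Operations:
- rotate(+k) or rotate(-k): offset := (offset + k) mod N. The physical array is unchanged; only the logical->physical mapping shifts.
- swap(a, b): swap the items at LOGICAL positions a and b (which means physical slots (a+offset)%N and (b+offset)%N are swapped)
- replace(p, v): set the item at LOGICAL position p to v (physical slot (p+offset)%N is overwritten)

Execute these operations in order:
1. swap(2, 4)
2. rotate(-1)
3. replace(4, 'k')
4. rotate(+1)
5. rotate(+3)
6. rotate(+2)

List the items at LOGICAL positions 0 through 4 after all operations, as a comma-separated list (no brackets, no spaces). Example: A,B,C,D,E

Answer: A,B,E,k,C

Derivation:
After op 1 (swap(2, 4)): offset=0, physical=[A,B,E,D,C], logical=[A,B,E,D,C]
After op 2 (rotate(-1)): offset=4, physical=[A,B,E,D,C], logical=[C,A,B,E,D]
After op 3 (replace(4, 'k')): offset=4, physical=[A,B,E,k,C], logical=[C,A,B,E,k]
After op 4 (rotate(+1)): offset=0, physical=[A,B,E,k,C], logical=[A,B,E,k,C]
After op 5 (rotate(+3)): offset=3, physical=[A,B,E,k,C], logical=[k,C,A,B,E]
After op 6 (rotate(+2)): offset=0, physical=[A,B,E,k,C], logical=[A,B,E,k,C]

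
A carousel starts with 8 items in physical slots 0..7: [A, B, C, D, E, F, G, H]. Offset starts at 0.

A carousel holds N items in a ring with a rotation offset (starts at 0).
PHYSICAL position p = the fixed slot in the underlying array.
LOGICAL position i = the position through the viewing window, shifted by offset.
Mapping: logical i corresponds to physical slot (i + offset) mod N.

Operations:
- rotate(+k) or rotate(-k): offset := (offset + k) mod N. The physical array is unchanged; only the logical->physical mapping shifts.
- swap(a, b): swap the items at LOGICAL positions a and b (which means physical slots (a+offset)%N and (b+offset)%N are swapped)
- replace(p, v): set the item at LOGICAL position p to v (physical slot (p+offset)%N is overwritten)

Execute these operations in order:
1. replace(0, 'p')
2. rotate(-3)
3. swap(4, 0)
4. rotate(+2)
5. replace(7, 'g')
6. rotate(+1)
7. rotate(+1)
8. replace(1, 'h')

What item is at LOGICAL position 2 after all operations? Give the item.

Answer: D

Derivation:
After op 1 (replace(0, 'p')): offset=0, physical=[p,B,C,D,E,F,G,H], logical=[p,B,C,D,E,F,G,H]
After op 2 (rotate(-3)): offset=5, physical=[p,B,C,D,E,F,G,H], logical=[F,G,H,p,B,C,D,E]
After op 3 (swap(4, 0)): offset=5, physical=[p,F,C,D,E,B,G,H], logical=[B,G,H,p,F,C,D,E]
After op 4 (rotate(+2)): offset=7, physical=[p,F,C,D,E,B,G,H], logical=[H,p,F,C,D,E,B,G]
After op 5 (replace(7, 'g')): offset=7, physical=[p,F,C,D,E,B,g,H], logical=[H,p,F,C,D,E,B,g]
After op 6 (rotate(+1)): offset=0, physical=[p,F,C,D,E,B,g,H], logical=[p,F,C,D,E,B,g,H]
After op 7 (rotate(+1)): offset=1, physical=[p,F,C,D,E,B,g,H], logical=[F,C,D,E,B,g,H,p]
After op 8 (replace(1, 'h')): offset=1, physical=[p,F,h,D,E,B,g,H], logical=[F,h,D,E,B,g,H,p]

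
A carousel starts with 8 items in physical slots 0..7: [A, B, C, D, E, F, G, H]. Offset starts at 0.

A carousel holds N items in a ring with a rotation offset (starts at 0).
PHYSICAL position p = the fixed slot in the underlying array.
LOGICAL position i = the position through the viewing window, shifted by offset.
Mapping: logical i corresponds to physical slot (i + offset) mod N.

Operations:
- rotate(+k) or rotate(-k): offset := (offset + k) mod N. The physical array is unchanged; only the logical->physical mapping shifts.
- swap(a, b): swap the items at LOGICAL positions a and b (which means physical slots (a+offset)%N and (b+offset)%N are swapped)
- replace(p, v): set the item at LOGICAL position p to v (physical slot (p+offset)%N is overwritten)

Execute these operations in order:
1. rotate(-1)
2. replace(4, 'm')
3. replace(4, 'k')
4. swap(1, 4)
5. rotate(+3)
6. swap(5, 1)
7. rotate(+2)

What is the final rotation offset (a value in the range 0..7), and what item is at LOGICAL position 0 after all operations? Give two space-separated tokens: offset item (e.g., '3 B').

After op 1 (rotate(-1)): offset=7, physical=[A,B,C,D,E,F,G,H], logical=[H,A,B,C,D,E,F,G]
After op 2 (replace(4, 'm')): offset=7, physical=[A,B,C,m,E,F,G,H], logical=[H,A,B,C,m,E,F,G]
After op 3 (replace(4, 'k')): offset=7, physical=[A,B,C,k,E,F,G,H], logical=[H,A,B,C,k,E,F,G]
After op 4 (swap(1, 4)): offset=7, physical=[k,B,C,A,E,F,G,H], logical=[H,k,B,C,A,E,F,G]
After op 5 (rotate(+3)): offset=2, physical=[k,B,C,A,E,F,G,H], logical=[C,A,E,F,G,H,k,B]
After op 6 (swap(5, 1)): offset=2, physical=[k,B,C,H,E,F,G,A], logical=[C,H,E,F,G,A,k,B]
After op 7 (rotate(+2)): offset=4, physical=[k,B,C,H,E,F,G,A], logical=[E,F,G,A,k,B,C,H]

Answer: 4 E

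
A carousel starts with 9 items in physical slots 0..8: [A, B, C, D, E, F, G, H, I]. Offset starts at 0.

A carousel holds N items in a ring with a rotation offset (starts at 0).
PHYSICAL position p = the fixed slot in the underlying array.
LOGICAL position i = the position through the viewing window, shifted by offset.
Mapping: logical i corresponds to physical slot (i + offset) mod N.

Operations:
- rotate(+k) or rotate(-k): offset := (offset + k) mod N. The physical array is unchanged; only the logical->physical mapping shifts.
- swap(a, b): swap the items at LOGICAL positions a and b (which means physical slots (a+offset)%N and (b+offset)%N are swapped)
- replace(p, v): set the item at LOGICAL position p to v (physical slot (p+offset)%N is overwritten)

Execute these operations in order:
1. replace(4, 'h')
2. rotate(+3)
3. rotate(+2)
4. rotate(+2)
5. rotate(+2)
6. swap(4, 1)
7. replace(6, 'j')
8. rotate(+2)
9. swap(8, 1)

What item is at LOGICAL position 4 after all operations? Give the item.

After op 1 (replace(4, 'h')): offset=0, physical=[A,B,C,D,h,F,G,H,I], logical=[A,B,C,D,h,F,G,H,I]
After op 2 (rotate(+3)): offset=3, physical=[A,B,C,D,h,F,G,H,I], logical=[D,h,F,G,H,I,A,B,C]
After op 3 (rotate(+2)): offset=5, physical=[A,B,C,D,h,F,G,H,I], logical=[F,G,H,I,A,B,C,D,h]
After op 4 (rotate(+2)): offset=7, physical=[A,B,C,D,h,F,G,H,I], logical=[H,I,A,B,C,D,h,F,G]
After op 5 (rotate(+2)): offset=0, physical=[A,B,C,D,h,F,G,H,I], logical=[A,B,C,D,h,F,G,H,I]
After op 6 (swap(4, 1)): offset=0, physical=[A,h,C,D,B,F,G,H,I], logical=[A,h,C,D,B,F,G,H,I]
After op 7 (replace(6, 'j')): offset=0, physical=[A,h,C,D,B,F,j,H,I], logical=[A,h,C,D,B,F,j,H,I]
After op 8 (rotate(+2)): offset=2, physical=[A,h,C,D,B,F,j,H,I], logical=[C,D,B,F,j,H,I,A,h]
After op 9 (swap(8, 1)): offset=2, physical=[A,D,C,h,B,F,j,H,I], logical=[C,h,B,F,j,H,I,A,D]

Answer: j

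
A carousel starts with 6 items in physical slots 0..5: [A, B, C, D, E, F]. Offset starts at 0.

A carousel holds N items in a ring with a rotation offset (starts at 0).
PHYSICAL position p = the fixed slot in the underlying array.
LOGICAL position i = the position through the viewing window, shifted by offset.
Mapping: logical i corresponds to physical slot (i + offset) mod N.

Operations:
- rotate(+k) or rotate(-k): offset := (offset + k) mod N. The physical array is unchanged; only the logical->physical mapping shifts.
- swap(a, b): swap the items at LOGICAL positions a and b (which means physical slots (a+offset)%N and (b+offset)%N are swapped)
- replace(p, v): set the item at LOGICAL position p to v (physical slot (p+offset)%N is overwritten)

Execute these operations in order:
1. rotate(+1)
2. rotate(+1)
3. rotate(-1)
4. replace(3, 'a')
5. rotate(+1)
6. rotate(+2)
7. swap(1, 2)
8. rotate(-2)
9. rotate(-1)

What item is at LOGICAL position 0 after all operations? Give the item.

Answer: B

Derivation:
After op 1 (rotate(+1)): offset=1, physical=[A,B,C,D,E,F], logical=[B,C,D,E,F,A]
After op 2 (rotate(+1)): offset=2, physical=[A,B,C,D,E,F], logical=[C,D,E,F,A,B]
After op 3 (rotate(-1)): offset=1, physical=[A,B,C,D,E,F], logical=[B,C,D,E,F,A]
After op 4 (replace(3, 'a')): offset=1, physical=[A,B,C,D,a,F], logical=[B,C,D,a,F,A]
After op 5 (rotate(+1)): offset=2, physical=[A,B,C,D,a,F], logical=[C,D,a,F,A,B]
After op 6 (rotate(+2)): offset=4, physical=[A,B,C,D,a,F], logical=[a,F,A,B,C,D]
After op 7 (swap(1, 2)): offset=4, physical=[F,B,C,D,a,A], logical=[a,A,F,B,C,D]
After op 8 (rotate(-2)): offset=2, physical=[F,B,C,D,a,A], logical=[C,D,a,A,F,B]
After op 9 (rotate(-1)): offset=1, physical=[F,B,C,D,a,A], logical=[B,C,D,a,A,F]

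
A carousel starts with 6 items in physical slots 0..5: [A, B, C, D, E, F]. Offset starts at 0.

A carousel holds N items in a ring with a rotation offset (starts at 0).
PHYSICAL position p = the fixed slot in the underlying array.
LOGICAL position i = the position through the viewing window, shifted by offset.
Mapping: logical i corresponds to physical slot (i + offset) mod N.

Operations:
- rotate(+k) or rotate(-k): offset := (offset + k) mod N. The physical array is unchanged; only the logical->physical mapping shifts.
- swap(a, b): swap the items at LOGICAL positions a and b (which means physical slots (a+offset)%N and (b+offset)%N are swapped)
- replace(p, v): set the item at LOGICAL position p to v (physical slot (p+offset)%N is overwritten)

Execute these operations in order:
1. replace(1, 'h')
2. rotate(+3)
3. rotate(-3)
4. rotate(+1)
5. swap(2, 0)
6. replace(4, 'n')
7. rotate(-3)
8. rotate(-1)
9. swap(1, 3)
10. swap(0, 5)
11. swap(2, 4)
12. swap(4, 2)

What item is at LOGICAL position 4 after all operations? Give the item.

After op 1 (replace(1, 'h')): offset=0, physical=[A,h,C,D,E,F], logical=[A,h,C,D,E,F]
After op 2 (rotate(+3)): offset=3, physical=[A,h,C,D,E,F], logical=[D,E,F,A,h,C]
After op 3 (rotate(-3)): offset=0, physical=[A,h,C,D,E,F], logical=[A,h,C,D,E,F]
After op 4 (rotate(+1)): offset=1, physical=[A,h,C,D,E,F], logical=[h,C,D,E,F,A]
After op 5 (swap(2, 0)): offset=1, physical=[A,D,C,h,E,F], logical=[D,C,h,E,F,A]
After op 6 (replace(4, 'n')): offset=1, physical=[A,D,C,h,E,n], logical=[D,C,h,E,n,A]
After op 7 (rotate(-3)): offset=4, physical=[A,D,C,h,E,n], logical=[E,n,A,D,C,h]
After op 8 (rotate(-1)): offset=3, physical=[A,D,C,h,E,n], logical=[h,E,n,A,D,C]
After op 9 (swap(1, 3)): offset=3, physical=[E,D,C,h,A,n], logical=[h,A,n,E,D,C]
After op 10 (swap(0, 5)): offset=3, physical=[E,D,h,C,A,n], logical=[C,A,n,E,D,h]
After op 11 (swap(2, 4)): offset=3, physical=[E,n,h,C,A,D], logical=[C,A,D,E,n,h]
After op 12 (swap(4, 2)): offset=3, physical=[E,D,h,C,A,n], logical=[C,A,n,E,D,h]

Answer: D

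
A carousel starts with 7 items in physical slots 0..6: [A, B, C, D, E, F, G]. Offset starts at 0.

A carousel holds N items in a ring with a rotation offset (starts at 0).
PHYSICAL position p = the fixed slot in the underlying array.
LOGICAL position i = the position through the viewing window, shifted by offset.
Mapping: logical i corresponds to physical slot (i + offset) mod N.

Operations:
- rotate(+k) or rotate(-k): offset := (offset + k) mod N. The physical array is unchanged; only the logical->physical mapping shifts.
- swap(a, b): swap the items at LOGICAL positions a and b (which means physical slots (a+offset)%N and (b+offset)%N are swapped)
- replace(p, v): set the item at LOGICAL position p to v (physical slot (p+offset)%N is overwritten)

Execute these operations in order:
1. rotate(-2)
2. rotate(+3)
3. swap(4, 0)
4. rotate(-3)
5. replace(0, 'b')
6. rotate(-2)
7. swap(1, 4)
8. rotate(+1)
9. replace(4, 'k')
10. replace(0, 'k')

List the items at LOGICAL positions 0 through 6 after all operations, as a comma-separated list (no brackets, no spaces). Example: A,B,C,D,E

After op 1 (rotate(-2)): offset=5, physical=[A,B,C,D,E,F,G], logical=[F,G,A,B,C,D,E]
After op 2 (rotate(+3)): offset=1, physical=[A,B,C,D,E,F,G], logical=[B,C,D,E,F,G,A]
After op 3 (swap(4, 0)): offset=1, physical=[A,F,C,D,E,B,G], logical=[F,C,D,E,B,G,A]
After op 4 (rotate(-3)): offset=5, physical=[A,F,C,D,E,B,G], logical=[B,G,A,F,C,D,E]
After op 5 (replace(0, 'b')): offset=5, physical=[A,F,C,D,E,b,G], logical=[b,G,A,F,C,D,E]
After op 6 (rotate(-2)): offset=3, physical=[A,F,C,D,E,b,G], logical=[D,E,b,G,A,F,C]
After op 7 (swap(1, 4)): offset=3, physical=[E,F,C,D,A,b,G], logical=[D,A,b,G,E,F,C]
After op 8 (rotate(+1)): offset=4, physical=[E,F,C,D,A,b,G], logical=[A,b,G,E,F,C,D]
After op 9 (replace(4, 'k')): offset=4, physical=[E,k,C,D,A,b,G], logical=[A,b,G,E,k,C,D]
After op 10 (replace(0, 'k')): offset=4, physical=[E,k,C,D,k,b,G], logical=[k,b,G,E,k,C,D]

Answer: k,b,G,E,k,C,D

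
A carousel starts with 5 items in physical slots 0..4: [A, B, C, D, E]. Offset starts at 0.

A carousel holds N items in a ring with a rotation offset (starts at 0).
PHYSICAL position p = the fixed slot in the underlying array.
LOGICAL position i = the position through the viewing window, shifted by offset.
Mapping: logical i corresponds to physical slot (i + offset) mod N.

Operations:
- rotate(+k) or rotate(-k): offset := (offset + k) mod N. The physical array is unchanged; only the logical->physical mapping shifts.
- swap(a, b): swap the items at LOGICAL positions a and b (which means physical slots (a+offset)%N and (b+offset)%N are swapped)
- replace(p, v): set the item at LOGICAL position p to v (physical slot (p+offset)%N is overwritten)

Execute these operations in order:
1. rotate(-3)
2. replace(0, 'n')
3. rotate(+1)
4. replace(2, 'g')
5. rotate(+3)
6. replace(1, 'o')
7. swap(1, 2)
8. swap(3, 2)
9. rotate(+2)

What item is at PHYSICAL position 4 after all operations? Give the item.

Answer: o

Derivation:
After op 1 (rotate(-3)): offset=2, physical=[A,B,C,D,E], logical=[C,D,E,A,B]
After op 2 (replace(0, 'n')): offset=2, physical=[A,B,n,D,E], logical=[n,D,E,A,B]
After op 3 (rotate(+1)): offset=3, physical=[A,B,n,D,E], logical=[D,E,A,B,n]
After op 4 (replace(2, 'g')): offset=3, physical=[g,B,n,D,E], logical=[D,E,g,B,n]
After op 5 (rotate(+3)): offset=1, physical=[g,B,n,D,E], logical=[B,n,D,E,g]
After op 6 (replace(1, 'o')): offset=1, physical=[g,B,o,D,E], logical=[B,o,D,E,g]
After op 7 (swap(1, 2)): offset=1, physical=[g,B,D,o,E], logical=[B,D,o,E,g]
After op 8 (swap(3, 2)): offset=1, physical=[g,B,D,E,o], logical=[B,D,E,o,g]
After op 9 (rotate(+2)): offset=3, physical=[g,B,D,E,o], logical=[E,o,g,B,D]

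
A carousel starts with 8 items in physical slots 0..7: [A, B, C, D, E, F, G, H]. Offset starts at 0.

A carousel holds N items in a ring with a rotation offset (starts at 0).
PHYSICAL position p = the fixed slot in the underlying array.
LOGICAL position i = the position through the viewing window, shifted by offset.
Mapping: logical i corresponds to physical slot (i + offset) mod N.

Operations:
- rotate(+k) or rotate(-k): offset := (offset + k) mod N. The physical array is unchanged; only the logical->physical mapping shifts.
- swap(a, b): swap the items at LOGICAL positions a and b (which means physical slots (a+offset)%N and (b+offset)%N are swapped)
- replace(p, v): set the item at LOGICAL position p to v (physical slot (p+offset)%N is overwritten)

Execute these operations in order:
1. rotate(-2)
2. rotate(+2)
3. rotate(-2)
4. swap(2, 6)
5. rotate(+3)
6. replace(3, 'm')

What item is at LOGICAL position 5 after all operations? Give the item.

Answer: G

Derivation:
After op 1 (rotate(-2)): offset=6, physical=[A,B,C,D,E,F,G,H], logical=[G,H,A,B,C,D,E,F]
After op 2 (rotate(+2)): offset=0, physical=[A,B,C,D,E,F,G,H], logical=[A,B,C,D,E,F,G,H]
After op 3 (rotate(-2)): offset=6, physical=[A,B,C,D,E,F,G,H], logical=[G,H,A,B,C,D,E,F]
After op 4 (swap(2, 6)): offset=6, physical=[E,B,C,D,A,F,G,H], logical=[G,H,E,B,C,D,A,F]
After op 5 (rotate(+3)): offset=1, physical=[E,B,C,D,A,F,G,H], logical=[B,C,D,A,F,G,H,E]
After op 6 (replace(3, 'm')): offset=1, physical=[E,B,C,D,m,F,G,H], logical=[B,C,D,m,F,G,H,E]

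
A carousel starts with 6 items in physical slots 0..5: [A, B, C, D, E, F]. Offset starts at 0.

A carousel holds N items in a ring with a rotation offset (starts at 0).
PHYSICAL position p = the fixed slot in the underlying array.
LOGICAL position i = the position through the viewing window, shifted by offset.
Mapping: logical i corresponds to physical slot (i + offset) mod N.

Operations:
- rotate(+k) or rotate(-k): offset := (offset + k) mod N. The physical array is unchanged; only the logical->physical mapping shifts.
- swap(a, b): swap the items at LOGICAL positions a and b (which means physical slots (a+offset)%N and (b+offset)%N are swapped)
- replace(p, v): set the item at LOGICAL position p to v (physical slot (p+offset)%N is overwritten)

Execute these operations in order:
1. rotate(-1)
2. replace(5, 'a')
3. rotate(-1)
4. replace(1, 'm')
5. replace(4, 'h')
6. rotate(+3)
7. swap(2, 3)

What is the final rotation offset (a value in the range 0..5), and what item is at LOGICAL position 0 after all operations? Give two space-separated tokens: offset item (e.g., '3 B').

After op 1 (rotate(-1)): offset=5, physical=[A,B,C,D,E,F], logical=[F,A,B,C,D,E]
After op 2 (replace(5, 'a')): offset=5, physical=[A,B,C,D,a,F], logical=[F,A,B,C,D,a]
After op 3 (rotate(-1)): offset=4, physical=[A,B,C,D,a,F], logical=[a,F,A,B,C,D]
After op 4 (replace(1, 'm')): offset=4, physical=[A,B,C,D,a,m], logical=[a,m,A,B,C,D]
After op 5 (replace(4, 'h')): offset=4, physical=[A,B,h,D,a,m], logical=[a,m,A,B,h,D]
After op 6 (rotate(+3)): offset=1, physical=[A,B,h,D,a,m], logical=[B,h,D,a,m,A]
After op 7 (swap(2, 3)): offset=1, physical=[A,B,h,a,D,m], logical=[B,h,a,D,m,A]

Answer: 1 B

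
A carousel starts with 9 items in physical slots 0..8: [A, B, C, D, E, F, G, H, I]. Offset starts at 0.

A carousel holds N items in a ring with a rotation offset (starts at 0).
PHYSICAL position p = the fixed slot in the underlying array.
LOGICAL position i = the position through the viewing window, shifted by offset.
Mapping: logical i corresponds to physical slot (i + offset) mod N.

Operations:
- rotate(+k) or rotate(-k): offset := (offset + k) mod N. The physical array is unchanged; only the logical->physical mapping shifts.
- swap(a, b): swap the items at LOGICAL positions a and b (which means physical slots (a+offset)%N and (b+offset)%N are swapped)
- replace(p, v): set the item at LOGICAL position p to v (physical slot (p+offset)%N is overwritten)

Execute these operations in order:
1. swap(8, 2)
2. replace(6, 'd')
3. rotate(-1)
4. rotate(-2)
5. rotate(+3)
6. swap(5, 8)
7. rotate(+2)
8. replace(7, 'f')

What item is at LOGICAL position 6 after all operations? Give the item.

Answer: F

Derivation:
After op 1 (swap(8, 2)): offset=0, physical=[A,B,I,D,E,F,G,H,C], logical=[A,B,I,D,E,F,G,H,C]
After op 2 (replace(6, 'd')): offset=0, physical=[A,B,I,D,E,F,d,H,C], logical=[A,B,I,D,E,F,d,H,C]
After op 3 (rotate(-1)): offset=8, physical=[A,B,I,D,E,F,d,H,C], logical=[C,A,B,I,D,E,F,d,H]
After op 4 (rotate(-2)): offset=6, physical=[A,B,I,D,E,F,d,H,C], logical=[d,H,C,A,B,I,D,E,F]
After op 5 (rotate(+3)): offset=0, physical=[A,B,I,D,E,F,d,H,C], logical=[A,B,I,D,E,F,d,H,C]
After op 6 (swap(5, 8)): offset=0, physical=[A,B,I,D,E,C,d,H,F], logical=[A,B,I,D,E,C,d,H,F]
After op 7 (rotate(+2)): offset=2, physical=[A,B,I,D,E,C,d,H,F], logical=[I,D,E,C,d,H,F,A,B]
After op 8 (replace(7, 'f')): offset=2, physical=[f,B,I,D,E,C,d,H,F], logical=[I,D,E,C,d,H,F,f,B]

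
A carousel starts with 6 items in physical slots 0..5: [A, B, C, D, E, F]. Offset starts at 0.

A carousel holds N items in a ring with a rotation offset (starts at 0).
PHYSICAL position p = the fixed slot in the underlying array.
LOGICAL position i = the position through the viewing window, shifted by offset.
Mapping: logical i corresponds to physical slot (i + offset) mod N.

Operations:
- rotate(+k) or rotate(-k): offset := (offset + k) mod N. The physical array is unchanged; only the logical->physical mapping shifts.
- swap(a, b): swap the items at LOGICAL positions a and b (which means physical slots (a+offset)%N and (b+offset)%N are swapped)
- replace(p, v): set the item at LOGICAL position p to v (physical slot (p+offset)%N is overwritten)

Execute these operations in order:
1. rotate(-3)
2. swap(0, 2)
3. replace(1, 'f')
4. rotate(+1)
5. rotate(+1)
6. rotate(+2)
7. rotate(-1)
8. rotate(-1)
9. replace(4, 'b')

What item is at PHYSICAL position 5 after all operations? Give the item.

Answer: D

Derivation:
After op 1 (rotate(-3)): offset=3, physical=[A,B,C,D,E,F], logical=[D,E,F,A,B,C]
After op 2 (swap(0, 2)): offset=3, physical=[A,B,C,F,E,D], logical=[F,E,D,A,B,C]
After op 3 (replace(1, 'f')): offset=3, physical=[A,B,C,F,f,D], logical=[F,f,D,A,B,C]
After op 4 (rotate(+1)): offset=4, physical=[A,B,C,F,f,D], logical=[f,D,A,B,C,F]
After op 5 (rotate(+1)): offset=5, physical=[A,B,C,F,f,D], logical=[D,A,B,C,F,f]
After op 6 (rotate(+2)): offset=1, physical=[A,B,C,F,f,D], logical=[B,C,F,f,D,A]
After op 7 (rotate(-1)): offset=0, physical=[A,B,C,F,f,D], logical=[A,B,C,F,f,D]
After op 8 (rotate(-1)): offset=5, physical=[A,B,C,F,f,D], logical=[D,A,B,C,F,f]
After op 9 (replace(4, 'b')): offset=5, physical=[A,B,C,b,f,D], logical=[D,A,B,C,b,f]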